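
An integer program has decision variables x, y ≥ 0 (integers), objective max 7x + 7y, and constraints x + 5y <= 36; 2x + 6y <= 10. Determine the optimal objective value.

35

(x,y)=(5,0) is feasible, giving 35.
(x,y)=(4,0) is feasible, giving 28.
No feasible integer point exceeds 35.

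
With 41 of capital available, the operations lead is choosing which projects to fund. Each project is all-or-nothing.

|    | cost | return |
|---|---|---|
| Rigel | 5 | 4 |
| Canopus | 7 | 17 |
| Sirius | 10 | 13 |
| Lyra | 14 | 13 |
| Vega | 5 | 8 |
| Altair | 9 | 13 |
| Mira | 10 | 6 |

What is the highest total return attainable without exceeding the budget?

Allowing fractional choices, the relaxed optimum would be about 60.3, but projects are indivisible.
Canopus + Sirius + Lyra + Altair: cost 7 + 10 + 14 + 9 = 40 ≤ 41, return 17 + 13 + 13 + 13 = 56.
Canopus + Sirius + Vega + Altair + Mira: cost 7 + 10 + 5 + 9 + 10 = 41 ≤ 41, return 17 + 13 + 8 + 13 + 6 = 57.
Best is Canopus, Sirius, Vega, Altair, and Mira with total return 57.

57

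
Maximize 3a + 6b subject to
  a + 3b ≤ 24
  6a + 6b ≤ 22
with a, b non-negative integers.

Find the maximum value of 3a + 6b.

The continuous relaxation peaks at (0, 3.67) with value 22.00; rounding to a feasible lattice point costs some objective.
(a,b)=(0,3): 1·0+3·3=9≤24, 6·0+6·3=18≤22, objective 18.
(a,b)=(1,2): 1·1+3·2=7≤24, 6·1+6·2=18≤22, objective 15.
(a,b)=(0,2): 1·0+3·2=6≤24, 6·0+6·2=12≤22, objective 12.
No feasible integer point exceeds 18.

18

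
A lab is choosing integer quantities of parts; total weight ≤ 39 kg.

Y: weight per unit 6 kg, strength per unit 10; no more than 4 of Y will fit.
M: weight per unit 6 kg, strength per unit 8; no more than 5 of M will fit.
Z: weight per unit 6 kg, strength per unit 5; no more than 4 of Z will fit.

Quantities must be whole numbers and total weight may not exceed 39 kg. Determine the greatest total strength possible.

56

Y has the best ratio (10/6); taking only Y gives at most 4×10 = 40 (stopped by the supply cap of 4).
Mixing does better — 4×Y and 2×M: weight 36 ≤ 39, strength 4·10 + 2·8 = 56.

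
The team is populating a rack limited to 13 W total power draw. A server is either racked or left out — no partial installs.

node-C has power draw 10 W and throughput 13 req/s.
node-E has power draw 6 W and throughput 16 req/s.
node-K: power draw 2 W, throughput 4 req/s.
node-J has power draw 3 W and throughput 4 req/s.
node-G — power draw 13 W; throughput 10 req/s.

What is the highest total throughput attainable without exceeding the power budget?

24

Take node-E, node-K, and node-J: power draw 6 + 2 + 3 = 11 ≤ 13, throughput 16 + 4 + 4 = 24.
No other feasible combination does better.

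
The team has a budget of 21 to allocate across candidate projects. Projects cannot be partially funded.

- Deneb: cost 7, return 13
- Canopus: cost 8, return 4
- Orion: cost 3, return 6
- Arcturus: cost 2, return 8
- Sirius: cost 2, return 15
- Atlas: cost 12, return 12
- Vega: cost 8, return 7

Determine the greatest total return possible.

43

Treat it as a binary knapsack problem.
Allowing fractional choices, the relaxed optimum would be about 49.0, but projects are indivisible.
Deneb + Arcturus + Sirius + Vega: cost 7 + 2 + 2 + 8 = 19 ≤ 21, return 13 + 8 + 15 + 7 = 43.
Orion + Arcturus + Sirius + Atlas: cost 3 + 2 + 2 + 12 = 19 ≤ 21, return 6 + 8 + 15 + 12 = 41.
Deneb + Orion + Arcturus + Sirius: cost 7 + 3 + 2 + 2 = 14 ≤ 21, return 13 + 6 + 8 + 15 = 42.
Best is Deneb, Arcturus, Sirius, and Vega with total return 43.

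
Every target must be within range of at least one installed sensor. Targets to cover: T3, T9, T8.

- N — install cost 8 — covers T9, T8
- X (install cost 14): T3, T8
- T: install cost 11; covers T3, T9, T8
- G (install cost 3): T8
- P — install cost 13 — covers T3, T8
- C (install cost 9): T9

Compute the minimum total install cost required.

This is an integer covering problem.
T alone covers T3, T9, T8 — every target.
Total install cost: 11.

11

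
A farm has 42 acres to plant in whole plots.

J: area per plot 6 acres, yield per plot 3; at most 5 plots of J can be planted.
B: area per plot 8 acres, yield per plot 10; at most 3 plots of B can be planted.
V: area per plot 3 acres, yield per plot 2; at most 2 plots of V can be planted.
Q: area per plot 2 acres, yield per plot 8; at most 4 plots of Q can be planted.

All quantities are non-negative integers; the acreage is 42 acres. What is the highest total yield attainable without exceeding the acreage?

67

Take 1×J, 3×B, 1×V, and 4×Q: area 41 ≤ 42, yield 1·3 + 3·10 + 1·2 + 4·8 = 67.
Q has the best ratio (8/2) and is taken to its limit of 4; remaining capacity is filled optimally with the others.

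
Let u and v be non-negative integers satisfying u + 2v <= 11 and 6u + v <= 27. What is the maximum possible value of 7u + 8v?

53

The continuous relaxation peaks at (3.91, 3.55) with value 55.73; rounding to a feasible lattice point costs some objective.
(u,v)=(3,4): 1·3+2·4=11≤11, 6·3+1·4=22≤27, objective 53.
(u,v)=(4,3): 1·4+2·3=10≤11, 6·4+1·3=27≤27, objective 52.
No feasible integer point exceeds 53.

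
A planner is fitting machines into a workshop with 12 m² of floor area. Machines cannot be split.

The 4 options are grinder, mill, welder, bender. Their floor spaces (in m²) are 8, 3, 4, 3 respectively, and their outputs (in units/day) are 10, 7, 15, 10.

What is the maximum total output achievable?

Allowing fractional choices, the relaxed optimum would be about 34.5, but machines are indivisible.
welder + bender: floor space 4 + 3 = 7 ≤ 12, output 15 + 10 = 25.
grinder + welder: floor space 8 + 4 = 12 ≤ 12, output 10 + 15 = 25.
mill + welder + bender: floor space 3 + 4 + 3 = 10 ≤ 12, output 7 + 15 + 10 = 32.
Best is mill, welder, and bender with total output 32.

32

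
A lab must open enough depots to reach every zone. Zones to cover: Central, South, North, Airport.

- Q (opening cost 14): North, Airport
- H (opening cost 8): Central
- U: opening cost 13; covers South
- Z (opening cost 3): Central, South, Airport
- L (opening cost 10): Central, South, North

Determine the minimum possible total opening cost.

13

Choose Z and L: together they cover Central, South, North, Airport — every zone.
Total opening cost: 3 + 10 = 13.
No cover costs less than 13.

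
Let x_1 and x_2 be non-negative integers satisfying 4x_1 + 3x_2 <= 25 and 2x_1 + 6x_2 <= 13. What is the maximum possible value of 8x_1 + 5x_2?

48

The continuous relaxation peaks at (6.25, 0) with value 50.00; rounding to a feasible lattice point costs some objective.
(x_1,x_2)=(6,0): 4·6+3·0=24≤25, 2·6+6·0=12≤13, objective 48.
(x_1,x_2)=(5,0): 4·5+3·0=20≤25, 2·5+6·0=10≤13, objective 40.
No feasible integer point exceeds 48.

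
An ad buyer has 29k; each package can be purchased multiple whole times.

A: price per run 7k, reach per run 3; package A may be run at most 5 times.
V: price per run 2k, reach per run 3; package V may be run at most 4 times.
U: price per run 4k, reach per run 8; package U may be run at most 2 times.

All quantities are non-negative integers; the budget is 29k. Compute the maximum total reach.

31

Take 1×A, 4×V, and 2×U: price 23 ≤ 29, reach 1·3 + 4·3 + 2·8 = 31.
U has the best ratio (8/4) and is taken to its limit of 2; remaining capacity is filled optimally with the others.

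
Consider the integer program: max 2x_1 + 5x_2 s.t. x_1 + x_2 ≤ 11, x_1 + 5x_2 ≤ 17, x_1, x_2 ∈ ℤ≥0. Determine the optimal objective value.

25

(x_1,x_2)=(10,1): 1·10+1·1=11≤11, 1·10+5·1=15≤17, objective 25.
(x_1,x_2)=(9,1): 1·9+1·1=10≤11, 1·9+5·1=14≤17, objective 23.
The best lattice point is (10,1), giving 25.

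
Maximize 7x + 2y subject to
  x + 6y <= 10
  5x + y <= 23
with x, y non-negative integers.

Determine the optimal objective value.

(x,y)=(4,1) is feasible, giving 30.
(x,y)=(4,0) is feasible, giving 28.
The best lattice point is (4,1), giving 30.

30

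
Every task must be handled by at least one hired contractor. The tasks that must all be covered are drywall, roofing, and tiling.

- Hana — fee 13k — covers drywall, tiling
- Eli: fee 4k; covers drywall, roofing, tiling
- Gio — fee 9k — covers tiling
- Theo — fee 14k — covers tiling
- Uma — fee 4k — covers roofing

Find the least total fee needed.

4

This is an integer covering problem.
Eli alone covers drywall, roofing, tiling — every task.
Total fee: 4.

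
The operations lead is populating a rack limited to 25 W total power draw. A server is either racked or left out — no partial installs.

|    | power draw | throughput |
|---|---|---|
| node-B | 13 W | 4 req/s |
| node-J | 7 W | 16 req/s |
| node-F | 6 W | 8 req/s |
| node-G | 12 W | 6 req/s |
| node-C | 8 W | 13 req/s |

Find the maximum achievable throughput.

37

Take node-J, node-F, and node-C: power draw 7 + 6 + 8 = 21 ≤ 25, throughput 16 + 8 + 13 = 37.
No other feasible combination does better.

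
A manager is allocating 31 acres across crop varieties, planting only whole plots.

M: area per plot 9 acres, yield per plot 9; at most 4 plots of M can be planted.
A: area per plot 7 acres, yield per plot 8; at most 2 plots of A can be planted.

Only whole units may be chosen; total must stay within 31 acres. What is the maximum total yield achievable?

This is a bounded integer knapsack.
A has the best ratio (8/7); taking only A gives at most 2×8 = 16 (stopped by the supply cap of 2).
Mixing does better — 3×M: area 27 ≤ 31, yield 3·9 = 27.

27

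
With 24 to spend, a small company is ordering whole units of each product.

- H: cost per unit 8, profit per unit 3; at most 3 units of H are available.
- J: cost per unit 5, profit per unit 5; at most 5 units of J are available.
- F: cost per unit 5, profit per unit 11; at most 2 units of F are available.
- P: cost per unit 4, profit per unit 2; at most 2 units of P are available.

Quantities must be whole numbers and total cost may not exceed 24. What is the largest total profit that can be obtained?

34

Take 2×J, 2×F, and 1×P: cost 24 ≤ 24, profit 2·5 + 2·11 + 1·2 = 34.
F has the best ratio (11/5) and is taken to its limit of 2; remaining capacity is filled optimally with the others.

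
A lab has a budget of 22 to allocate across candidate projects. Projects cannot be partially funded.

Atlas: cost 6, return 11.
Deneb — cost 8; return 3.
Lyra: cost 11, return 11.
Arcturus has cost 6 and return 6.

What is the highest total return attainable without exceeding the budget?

22

Take Atlas and Lyra: cost 6 + 11 = 17 ≤ 22, return 11 + 11 = 22.
No other feasible combination does better.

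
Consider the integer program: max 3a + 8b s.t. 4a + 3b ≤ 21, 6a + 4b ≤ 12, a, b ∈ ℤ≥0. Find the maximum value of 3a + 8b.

24

(a,b)=(0,3) is feasible, giving 24.
(a,b)=(0,2) is feasible, giving 16.
Maximum is 24 at (a,b)=(0,3).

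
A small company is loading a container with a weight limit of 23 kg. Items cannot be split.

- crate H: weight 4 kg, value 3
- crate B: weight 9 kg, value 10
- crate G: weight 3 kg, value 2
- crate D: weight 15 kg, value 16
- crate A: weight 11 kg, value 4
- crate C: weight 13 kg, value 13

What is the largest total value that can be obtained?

23

This is an integer program with binary decision variables.
Take crate B and crate C: weight 9 + 13 = 22 ≤ 23, value 10 + 13 = 23.
No other feasible combination does better.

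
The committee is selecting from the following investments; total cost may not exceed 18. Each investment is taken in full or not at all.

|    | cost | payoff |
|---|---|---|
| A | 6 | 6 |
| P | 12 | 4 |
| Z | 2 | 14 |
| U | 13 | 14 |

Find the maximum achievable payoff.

28

Allowing fractional choices, the relaxed optimum would be about 31.0, but investments are indivisible.
Z + U: cost 2 + 13 = 15 ≤ 18, payoff 14 + 14 = 28.
P + Z: cost 12 + 2 = 14 ≤ 18, payoff 4 + 14 = 18.
A + Z: cost 6 + 2 = 8 ≤ 18, payoff 6 + 14 = 20.
Best is Z and U with total payoff 28.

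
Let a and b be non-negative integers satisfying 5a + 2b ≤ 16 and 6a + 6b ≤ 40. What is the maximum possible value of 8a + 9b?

Relaxing integrality, the LP optimum is 60.00 at (a,b) = (0, 6.67), which is not an integer point.
(a,b)=(0,6): 5·0+2·6=12≤16, 6·0+6·6=36≤40, objective 54.
(a,b)=(1,5): 5·1+2·5=15≤16, 6·1+6·5=36≤40, objective 53.
Maximum is 54 at (a,b)=(0,6).

54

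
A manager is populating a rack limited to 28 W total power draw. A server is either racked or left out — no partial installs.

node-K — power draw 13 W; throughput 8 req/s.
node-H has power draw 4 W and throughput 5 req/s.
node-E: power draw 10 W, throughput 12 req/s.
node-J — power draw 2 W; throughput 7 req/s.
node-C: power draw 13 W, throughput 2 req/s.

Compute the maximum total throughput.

27

Allowing fractional choices, the relaxed optimum would be about 31.4, but servers are indivisible.
node-K + node-E + node-J: power draw 13 + 10 + 2 = 25 ≤ 28, throughput 8 + 12 + 7 = 27.
node-K + node-H + node-E: power draw 13 + 4 + 10 = 27 ≤ 28, throughput 8 + 5 + 12 = 25.
Best is node-K, node-E, and node-J with total throughput 27.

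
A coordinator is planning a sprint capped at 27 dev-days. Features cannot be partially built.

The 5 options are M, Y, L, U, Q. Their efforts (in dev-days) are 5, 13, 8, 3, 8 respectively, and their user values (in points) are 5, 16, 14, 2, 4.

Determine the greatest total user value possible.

This is an integer program with binary decision variables.
Allowing fractional choices, the relaxed optimum would be about 35.7, but features are indivisible.
M + Y + L: effort 5 + 13 + 8 = 26 ≤ 27, user value 5 + 16 + 14 = 35.
Y + L + U: effort 13 + 8 + 3 = 24 ≤ 27, user value 16 + 14 + 2 = 32.
Best is M, Y, and L with total user value 35.

35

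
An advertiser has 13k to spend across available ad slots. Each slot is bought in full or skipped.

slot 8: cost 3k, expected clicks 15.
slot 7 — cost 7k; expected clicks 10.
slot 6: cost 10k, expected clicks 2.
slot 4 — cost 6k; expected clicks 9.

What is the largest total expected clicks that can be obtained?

Treat it as a binary knapsack problem.
slot 7 + slot 4: cost 7 + 6 = 13 ≤ 13, expected clicks 10 + 9 = 19.
slot 8 + slot 4: cost 3 + 6 = 9 ≤ 13, expected clicks 15 + 9 = 24.
slot 8 + slot 7: cost 3 + 7 = 10 ≤ 13, expected clicks 15 + 10 = 25.
Best is slot 8 and slot 7 with total expected clicks 25.

25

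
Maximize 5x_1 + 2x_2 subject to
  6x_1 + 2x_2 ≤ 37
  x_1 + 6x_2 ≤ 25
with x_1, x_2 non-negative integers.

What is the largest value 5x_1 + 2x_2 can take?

31

(x_1,x_2)=(5,3): 6·5+2·3=36≤37, 1·5+6·3=23≤25, objective 31.
(x_1,x_2)=(5,2): 6·5+2·2=34≤37, 1·5+6·2=17≤25, objective 29.
No feasible integer point exceeds 31.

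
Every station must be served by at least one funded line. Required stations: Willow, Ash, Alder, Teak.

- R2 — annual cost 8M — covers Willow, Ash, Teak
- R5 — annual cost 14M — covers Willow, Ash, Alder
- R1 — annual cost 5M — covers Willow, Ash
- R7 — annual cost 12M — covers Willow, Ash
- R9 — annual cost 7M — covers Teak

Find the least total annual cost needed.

21

This is a weighted set-cover instance.
The greedy cost-per-new-station heuristic would pick R1, R9, and R5 for 26, but a cheaper cover exists.
Choose R5 and R9: together they cover Willow, Ash, Alder, Teak — every station.
Total annual cost: 14 + 7 = 21.
No cover costs less than 21.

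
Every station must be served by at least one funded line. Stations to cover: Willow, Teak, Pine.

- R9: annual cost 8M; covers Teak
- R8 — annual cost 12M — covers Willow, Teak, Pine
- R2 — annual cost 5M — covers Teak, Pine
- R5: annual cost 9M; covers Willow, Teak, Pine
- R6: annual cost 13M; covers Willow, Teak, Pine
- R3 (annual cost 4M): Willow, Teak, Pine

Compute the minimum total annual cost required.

4

R3 alone covers Willow, Teak, Pine — every station.
Total annual cost: 4.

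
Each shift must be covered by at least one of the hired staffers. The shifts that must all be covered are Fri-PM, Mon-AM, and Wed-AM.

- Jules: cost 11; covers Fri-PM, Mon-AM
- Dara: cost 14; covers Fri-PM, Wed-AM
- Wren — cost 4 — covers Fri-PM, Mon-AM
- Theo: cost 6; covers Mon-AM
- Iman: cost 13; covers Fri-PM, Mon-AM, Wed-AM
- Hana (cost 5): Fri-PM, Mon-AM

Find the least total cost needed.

13

This is an integer covering problem.
The greedy cost-per-new-shift heuristic would pick Wren and Iman for 17, but a cheaper cover exists.
Iman alone covers Fri-PM, Mon-AM, Wed-AM — every shift.
Total cost: 13.
No cover costs less than 13.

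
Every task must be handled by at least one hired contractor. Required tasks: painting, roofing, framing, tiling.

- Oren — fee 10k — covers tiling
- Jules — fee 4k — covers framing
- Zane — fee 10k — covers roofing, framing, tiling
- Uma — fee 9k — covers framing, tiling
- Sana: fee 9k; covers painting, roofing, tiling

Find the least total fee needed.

Choose Jules and Sana: together they cover painting, roofing, framing, tiling — every task.
Total fee: 4 + 9 = 13.
No cover costs less than 13.

13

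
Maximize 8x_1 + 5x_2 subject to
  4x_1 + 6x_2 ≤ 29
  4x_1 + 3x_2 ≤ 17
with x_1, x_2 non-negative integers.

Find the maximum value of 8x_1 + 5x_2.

Relaxing integrality, the LP optimum is 34.00 at (x_1,x_2) = (4.25, 0), which is not an integer point.
(x_1,x_2)=(4,0) is feasible, giving 32.
(x_1,x_2)=(3,1) is feasible, giving 29.
Maximum is 32 at (x_1,x_2)=(4,0).

32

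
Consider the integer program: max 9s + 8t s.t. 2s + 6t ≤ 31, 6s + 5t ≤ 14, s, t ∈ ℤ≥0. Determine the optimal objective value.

18

(s,t)=(2,0): 2·2+6·0=4≤31, 6·2+5·0=12≤14, objective 18.
(s,t)=(1,1): 2·1+6·1=8≤31, 6·1+5·1=11≤14, objective 17.
The best lattice point is (2,0), giving 18.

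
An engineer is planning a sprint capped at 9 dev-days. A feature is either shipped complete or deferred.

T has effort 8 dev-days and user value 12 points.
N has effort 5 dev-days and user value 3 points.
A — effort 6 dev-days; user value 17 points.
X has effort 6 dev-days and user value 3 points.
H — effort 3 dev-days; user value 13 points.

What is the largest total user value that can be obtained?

30

A + H: effort 6 + 3 = 9 ≤ 9, user value 17 + 13 = 30.
A: effort 6 ≤ 9, user value 17.
Best is A and H with total user value 30.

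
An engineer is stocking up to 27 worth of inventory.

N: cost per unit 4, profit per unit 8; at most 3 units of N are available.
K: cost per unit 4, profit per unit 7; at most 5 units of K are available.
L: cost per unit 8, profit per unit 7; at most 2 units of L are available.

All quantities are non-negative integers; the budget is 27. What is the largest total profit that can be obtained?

45

This is a bounded integer knapsack.
3×N and 3×K: cost 24 ≤ 27, profit 3·8 + 3·7 = 45.
2×N and 4×K: cost 24 ≤ 27, profit 2·8 + 4·7 = 44.
Best is 45.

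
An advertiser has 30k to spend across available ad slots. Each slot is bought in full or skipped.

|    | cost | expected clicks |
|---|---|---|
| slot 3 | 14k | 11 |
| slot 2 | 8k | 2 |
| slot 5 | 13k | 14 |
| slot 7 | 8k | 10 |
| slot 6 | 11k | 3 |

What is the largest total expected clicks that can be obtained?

Allowing fractional choices, the relaxed optimum would be about 31.1, but ad slots are indivisible.
slot 2 + slot 5 + slot 7: cost 8 + 13 + 8 = 29 ≤ 30, expected clicks 2 + 14 + 10 = 26.
slot 3 + slot 5: cost 14 + 13 = 27 ≤ 30, expected clicks 11 + 14 = 25.
Best is slot 2, slot 5, and slot 7 with total expected clicks 26.

26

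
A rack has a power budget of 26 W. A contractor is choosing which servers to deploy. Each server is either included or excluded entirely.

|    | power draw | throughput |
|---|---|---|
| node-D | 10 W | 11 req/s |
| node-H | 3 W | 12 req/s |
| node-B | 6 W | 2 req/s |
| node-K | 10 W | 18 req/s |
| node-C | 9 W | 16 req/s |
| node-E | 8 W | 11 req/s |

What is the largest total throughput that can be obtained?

46

Allowing fractional choices, the relaxed optimum would be about 51.5, but servers are indivisible.
node-H + node-K + node-E: power draw 3 + 10 + 8 = 21 ≤ 26, throughput 12 + 18 + 11 = 41.
node-H + node-K + node-C: power draw 3 + 10 + 9 = 22 ≤ 26, throughput 12 + 18 + 16 = 46.
Best is node-H, node-K, and node-C with total throughput 46.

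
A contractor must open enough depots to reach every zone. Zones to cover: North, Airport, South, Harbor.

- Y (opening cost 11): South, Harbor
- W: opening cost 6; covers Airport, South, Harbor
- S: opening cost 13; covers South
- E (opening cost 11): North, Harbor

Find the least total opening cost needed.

17

This is an integer covering problem.
Choose W and E: together they cover North, Airport, South, Harbor — every zone.
Total opening cost: 6 + 11 = 17.
No cover costs less than 17.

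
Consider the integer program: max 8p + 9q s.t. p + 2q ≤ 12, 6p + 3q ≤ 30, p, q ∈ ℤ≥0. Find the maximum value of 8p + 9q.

61

Relaxing integrality, the LP optimum is 63.33 at (p,q) = (2.67, 4.67), which is not an integer point.
(p,q)=(2,5): 1·2+2·5=12≤12, 6·2+3·5=27≤30, objective 61.
(p,q)=(3,4): 1·3+2·4=11≤12, 6·3+3·4=30≤30, objective 60.
The best lattice point is (2,5), giving 61.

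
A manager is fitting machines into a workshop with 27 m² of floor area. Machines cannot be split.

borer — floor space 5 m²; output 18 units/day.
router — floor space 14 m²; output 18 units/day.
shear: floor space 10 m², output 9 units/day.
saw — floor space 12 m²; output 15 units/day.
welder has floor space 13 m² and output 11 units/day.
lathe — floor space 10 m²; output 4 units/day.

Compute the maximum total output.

42

This is a 0-1 knapsack instance.
Take borer, shear, and saw: floor space 5 + 10 + 12 = 27 ≤ 27, output 18 + 9 + 15 = 42.
No other feasible combination does better.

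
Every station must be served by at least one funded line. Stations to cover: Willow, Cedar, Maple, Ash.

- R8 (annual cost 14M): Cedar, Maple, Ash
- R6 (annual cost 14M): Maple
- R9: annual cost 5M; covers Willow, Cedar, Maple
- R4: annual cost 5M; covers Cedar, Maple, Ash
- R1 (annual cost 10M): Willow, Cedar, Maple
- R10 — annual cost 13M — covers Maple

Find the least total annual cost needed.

This is a weighted set-cover instance.
Choose R9 and R4: together they cover Willow, Cedar, Maple, Ash — every station.
Total annual cost: 5 + 5 = 10.
No cover costs less than 10.

10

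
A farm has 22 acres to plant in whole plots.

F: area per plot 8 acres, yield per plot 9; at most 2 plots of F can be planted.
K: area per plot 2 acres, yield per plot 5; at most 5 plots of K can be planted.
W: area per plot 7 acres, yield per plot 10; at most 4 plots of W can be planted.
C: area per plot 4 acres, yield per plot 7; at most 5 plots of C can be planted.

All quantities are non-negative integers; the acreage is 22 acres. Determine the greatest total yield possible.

Take 5×K and 3×C: area 22 ≤ 22, yield 5·5 + 3·7 = 46.
K has the best ratio (5/2) and is taken to its limit of 5; remaining capacity is filled optimally with the others.

46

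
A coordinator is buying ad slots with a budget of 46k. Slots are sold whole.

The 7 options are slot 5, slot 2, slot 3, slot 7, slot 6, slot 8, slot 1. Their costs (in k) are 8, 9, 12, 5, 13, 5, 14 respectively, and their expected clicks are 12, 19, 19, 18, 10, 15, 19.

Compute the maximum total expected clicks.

90

Allowing fractional choices, the relaxed optimum would be about 92.5, but ad slots are indivisible.
slot 5 + slot 2 + slot 3 + slot 7 + slot 8: cost 8 + 9 + 12 + 5 + 5 = 39 ≤ 46, expected clicks 12 + 19 + 19 + 18 + 15 = 83.
slot 5 + slot 2 + slot 7 + slot 8 + slot 1: cost 8 + 9 + 5 + 5 + 14 = 41 ≤ 46, expected clicks 12 + 19 + 18 + 15 + 19 = 83.
slot 2 + slot 3 + slot 7 + slot 8 + slot 1: cost 9 + 12 + 5 + 5 + 14 = 45 ≤ 46, expected clicks 19 + 19 + 18 + 15 + 19 = 90.
Best is slot 2, slot 3, slot 7, slot 8, and slot 1 with total expected clicks 90.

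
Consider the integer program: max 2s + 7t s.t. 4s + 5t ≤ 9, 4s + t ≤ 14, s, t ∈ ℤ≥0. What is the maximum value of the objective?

(s,t)=(1,1): 4·1+5·1=9≤9, 4·1+1·1=5≤14, objective 9.
(s,t)=(0,1): 4·0+5·1=5≤9, 4·0+1·1=1≤14, objective 7.
(s,t)=(2,0): 4·2+5·0=8≤9, 4·2+1·0=8≤14, objective 4.
(s,t)=(1,0): 4·1+5·0=4≤9, 4·1+1·0=4≤14, objective 2.
The best lattice point is (1,1), giving 9.

9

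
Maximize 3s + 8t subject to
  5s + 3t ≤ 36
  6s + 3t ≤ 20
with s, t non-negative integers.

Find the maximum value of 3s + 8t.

The continuous relaxation peaks at (0, 6.67) with value 53.33; rounding to a feasible lattice point costs some objective.
(s,t)=(0,6): 5·0+3·6=18≤36, 6·0+3·6=18≤20, objective 48.
(s,t)=(0,5): 5·0+3·5=15≤36, 6·0+3·5=15≤20, objective 40.
Maximum is 48 at (s,t)=(0,6).

48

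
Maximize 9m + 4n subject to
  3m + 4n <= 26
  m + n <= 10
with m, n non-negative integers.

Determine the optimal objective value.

72

(m,n)=(8,0): 3·8+4·0=24≤26, 1·8+1·0=8≤10, objective 72.
(m,n)=(7,1): 3·7+4·1=25≤26, 1·7+1·1=8≤10, objective 67.
The best lattice point is (8,0), giving 72.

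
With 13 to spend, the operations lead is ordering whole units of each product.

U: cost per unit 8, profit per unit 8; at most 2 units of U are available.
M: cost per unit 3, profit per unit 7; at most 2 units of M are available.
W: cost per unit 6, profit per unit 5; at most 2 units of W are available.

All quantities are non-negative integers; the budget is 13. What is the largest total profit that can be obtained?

M has the best ratio (7/3); taking only M gives at most 2×7 = 14 (stopped by the supply cap of 2).
Mixing does better — 2×M and 1×W: cost 12 ≤ 13, profit 2·7 + 1·5 = 19.

19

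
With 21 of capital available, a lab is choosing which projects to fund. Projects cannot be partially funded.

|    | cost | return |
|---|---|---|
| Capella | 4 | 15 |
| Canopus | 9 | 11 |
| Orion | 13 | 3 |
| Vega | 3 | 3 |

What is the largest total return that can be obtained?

29

Treat it as a binary knapsack problem.
Take Capella, Canopus, and Vega: cost 4 + 9 + 3 = 16 ≤ 21, return 15 + 11 + 3 = 29.
No other feasible combination does better.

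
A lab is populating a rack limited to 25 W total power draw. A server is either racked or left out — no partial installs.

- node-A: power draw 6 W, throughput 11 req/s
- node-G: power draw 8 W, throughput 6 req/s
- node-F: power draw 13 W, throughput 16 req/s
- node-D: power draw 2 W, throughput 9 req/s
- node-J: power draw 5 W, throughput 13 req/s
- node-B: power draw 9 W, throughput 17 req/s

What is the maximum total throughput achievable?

50

Take node-A, node-D, node-J, and node-B: power draw 6 + 2 + 5 + 9 = 22 ≤ 25, throughput 11 + 9 + 13 + 17 = 50.
No other feasible combination does better.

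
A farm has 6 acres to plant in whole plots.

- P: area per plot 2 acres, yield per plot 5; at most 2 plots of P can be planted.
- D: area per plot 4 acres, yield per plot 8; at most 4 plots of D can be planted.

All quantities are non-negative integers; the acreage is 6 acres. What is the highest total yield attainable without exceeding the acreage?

13

P has the best ratio (5/2); taking only P gives at most 2×5 = 10 (stopped by the supply cap of 2).
Mixing does better — 1×P and 1×D: area 6 ≤ 6, yield 1·5 + 1·8 = 13.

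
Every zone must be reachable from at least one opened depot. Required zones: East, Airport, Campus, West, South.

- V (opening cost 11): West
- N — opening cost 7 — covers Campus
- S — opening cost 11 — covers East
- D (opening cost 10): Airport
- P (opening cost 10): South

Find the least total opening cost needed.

49

This is a weighted set-cover instance.
Choose V, N, S, D, and P: together they cover East, Airport, Campus, West, South — every zone.
Total opening cost: 11 + 7 + 11 + 10 + 10 = 49.
No cover costs less than 49.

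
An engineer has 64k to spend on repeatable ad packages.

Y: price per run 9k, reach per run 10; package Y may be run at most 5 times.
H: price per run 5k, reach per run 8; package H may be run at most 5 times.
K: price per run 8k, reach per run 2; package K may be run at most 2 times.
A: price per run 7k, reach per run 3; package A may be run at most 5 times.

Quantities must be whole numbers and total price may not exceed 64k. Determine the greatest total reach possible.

H has the best ratio (8/5); taking only H gives at most 5×8 = 40 (stopped by the supply cap of 5).
Mixing does better — 4×Y and 5×H: price 61 ≤ 64, reach 4·10 + 5·8 = 80.

80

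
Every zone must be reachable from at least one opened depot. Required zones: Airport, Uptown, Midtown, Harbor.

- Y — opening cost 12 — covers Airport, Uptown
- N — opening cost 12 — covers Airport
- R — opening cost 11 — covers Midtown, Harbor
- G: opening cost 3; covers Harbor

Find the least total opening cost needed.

The greedy cost-per-new-zone heuristic would pick G, Y, and R for 26, but a cheaper cover exists.
Choose Y and R: together they cover Airport, Uptown, Midtown, Harbor — every zone.
Total opening cost: 12 + 11 = 23.
No cover costs less than 23.

23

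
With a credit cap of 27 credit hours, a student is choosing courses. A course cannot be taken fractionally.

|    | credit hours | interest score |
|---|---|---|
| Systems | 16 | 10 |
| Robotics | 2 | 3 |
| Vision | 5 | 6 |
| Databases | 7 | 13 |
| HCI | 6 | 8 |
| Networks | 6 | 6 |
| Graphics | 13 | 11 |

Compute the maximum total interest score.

This is a 0-1 knapsack instance.
Allowing fractional choices, the relaxed optimum would be about 36.8, but courses are indivisible.
Vision + Databases + HCI + Networks: credit hours 5 + 7 + 6 + 6 = 24 ≤ 27, interest score 6 + 13 + 8 + 6 = 33.
Robotics + Vision + Databases + HCI + Networks: credit hours 2 + 5 + 7 + 6 + 6 = 26 ≤ 27, interest score 3 + 6 + 13 + 8 + 6 = 36.
Best is Robotics, Vision, Databases, HCI, and Networks with total interest score 36.

36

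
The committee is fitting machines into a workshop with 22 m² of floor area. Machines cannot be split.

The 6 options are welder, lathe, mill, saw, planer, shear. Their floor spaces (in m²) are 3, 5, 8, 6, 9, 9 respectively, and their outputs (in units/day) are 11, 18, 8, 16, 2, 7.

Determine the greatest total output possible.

This is an integer program with binary decision variables.
welder + lathe + saw: floor space 3 + 5 + 6 = 14 ≤ 22, output 11 + 18 + 16 = 45.
welder + lathe + mill + saw: floor space 3 + 5 + 8 + 6 = 22 ≤ 22, output 11 + 18 + 8 + 16 = 53.
Best is welder, lathe, mill, and saw with total output 53.

53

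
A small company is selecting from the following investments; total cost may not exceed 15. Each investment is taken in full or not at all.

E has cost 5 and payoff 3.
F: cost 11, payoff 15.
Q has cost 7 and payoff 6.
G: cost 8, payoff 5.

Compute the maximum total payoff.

15

This is a 0-1 knapsack instance.
Allowing fractional choices, the relaxed optimum would be about 18.4, but investments are indivisible.
Q + G: cost 7 + 8 = 15 ≤ 15, payoff 6 + 5 = 11.
F: cost 11 ≤ 15, payoff 15.
E + Q: cost 5 + 7 = 12 ≤ 15, payoff 3 + 6 = 9.
Best is F with total payoff 15.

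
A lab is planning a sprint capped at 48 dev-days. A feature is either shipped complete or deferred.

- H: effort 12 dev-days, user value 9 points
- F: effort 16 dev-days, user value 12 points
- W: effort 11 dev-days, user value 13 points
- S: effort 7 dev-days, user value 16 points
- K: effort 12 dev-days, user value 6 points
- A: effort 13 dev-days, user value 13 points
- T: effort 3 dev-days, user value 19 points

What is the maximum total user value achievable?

Take H, W, S, A, and T: effort 12 + 11 + 7 + 13 + 3 = 46 ≤ 48, user value 9 + 13 + 16 + 13 + 19 = 70.
No other feasible combination does better.

70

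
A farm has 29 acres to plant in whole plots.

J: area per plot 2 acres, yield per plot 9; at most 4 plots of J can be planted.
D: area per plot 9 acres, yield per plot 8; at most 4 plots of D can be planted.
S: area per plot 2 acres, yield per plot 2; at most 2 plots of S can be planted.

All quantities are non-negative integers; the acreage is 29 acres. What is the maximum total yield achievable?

This is a bounded integer knapsack.
J has the best ratio (9/2); taking only J gives at most 4×9 = 36 (stopped by the supply cap of 4).
Mixing does better — 4×J, 2×D, and 1×S: area 28 ≤ 29, yield 4·9 + 2·8 + 1·2 = 54.

54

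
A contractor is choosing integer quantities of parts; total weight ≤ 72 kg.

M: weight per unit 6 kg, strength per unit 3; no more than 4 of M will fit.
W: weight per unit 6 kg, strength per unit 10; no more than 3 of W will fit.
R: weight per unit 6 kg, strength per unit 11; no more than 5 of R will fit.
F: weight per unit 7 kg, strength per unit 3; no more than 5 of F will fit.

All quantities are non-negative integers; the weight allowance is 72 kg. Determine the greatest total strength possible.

Take 4×M, 3×W, and 5×R: weight 72 ≤ 72, strength 4·3 + 3·10 + 5·11 = 97.
R has the best ratio (11/6) and is taken to its limit of 5; remaining capacity is filled optimally with the others.

97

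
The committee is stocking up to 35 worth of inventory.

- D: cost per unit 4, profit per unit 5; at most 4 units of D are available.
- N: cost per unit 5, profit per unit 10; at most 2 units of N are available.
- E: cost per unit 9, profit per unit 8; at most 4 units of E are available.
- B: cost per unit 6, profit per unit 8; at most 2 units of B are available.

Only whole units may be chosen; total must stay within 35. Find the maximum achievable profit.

51

N has the best ratio (10/5); taking only N gives at most 2×10 = 20 (stopped by the supply cap of 2).
Mixing does better — 3×D, 2×N, and 2×B: cost 34 ≤ 35, profit 3·5 + 2·10 + 2·8 = 51.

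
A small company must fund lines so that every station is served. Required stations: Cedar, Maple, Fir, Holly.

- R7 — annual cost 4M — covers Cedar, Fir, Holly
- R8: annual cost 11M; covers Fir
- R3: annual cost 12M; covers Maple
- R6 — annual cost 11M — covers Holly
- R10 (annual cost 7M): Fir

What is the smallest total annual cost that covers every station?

16

Choose R7 and R3: together they cover Cedar, Maple, Fir, Holly — every station.
Total annual cost: 4 + 12 = 16.
No cover costs less than 16.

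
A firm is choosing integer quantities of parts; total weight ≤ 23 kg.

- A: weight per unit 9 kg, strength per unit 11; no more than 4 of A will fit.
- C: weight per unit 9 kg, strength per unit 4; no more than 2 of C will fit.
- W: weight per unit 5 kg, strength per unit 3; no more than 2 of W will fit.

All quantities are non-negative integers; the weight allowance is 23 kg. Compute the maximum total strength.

2×A and 1×W: weight 23 ≤ 23, strength 2·11 + 1·3 = 25.
2×A: weight 18 ≤ 23, strength 2·11 = 22.
Best is 25.

25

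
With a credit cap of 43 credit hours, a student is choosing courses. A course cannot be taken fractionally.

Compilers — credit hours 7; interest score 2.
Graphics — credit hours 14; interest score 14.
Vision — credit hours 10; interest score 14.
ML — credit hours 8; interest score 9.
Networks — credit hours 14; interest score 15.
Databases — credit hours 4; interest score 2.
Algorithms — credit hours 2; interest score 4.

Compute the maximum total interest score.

47

Graphics + Vision + Networks + Algorithms: credit hours 14 + 10 + 14 + 2 = 40 ≤ 43, interest score 14 + 14 + 15 + 4 = 47.
Graphics + Vision + Networks + Databases: credit hours 14 + 10 + 14 + 4 = 42 ≤ 43, interest score 14 + 14 + 15 + 2 = 45.
Vision + ML + Networks + Databases + Algorithms: credit hours 10 + 8 + 14 + 4 + 2 = 38 ≤ 43, interest score 14 + 9 + 15 + 2 + 4 = 44.
Best is Graphics, Vision, Networks, and Algorithms with total interest score 47.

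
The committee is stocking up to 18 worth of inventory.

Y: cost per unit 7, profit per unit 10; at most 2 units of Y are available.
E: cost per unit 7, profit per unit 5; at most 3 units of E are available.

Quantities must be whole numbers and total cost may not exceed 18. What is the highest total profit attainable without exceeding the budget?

20

1×Y and 1×E: cost 14 ≤ 18, profit 1·10 + 1·5 = 15.
2×Y: cost 14 ≤ 18, profit 2·10 = 20.
Best is 20.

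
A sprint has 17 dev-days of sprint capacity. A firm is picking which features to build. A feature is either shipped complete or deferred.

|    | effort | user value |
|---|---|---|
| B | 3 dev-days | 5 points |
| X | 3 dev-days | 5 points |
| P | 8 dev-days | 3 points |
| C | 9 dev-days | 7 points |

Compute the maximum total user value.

Allowing fractional choices, the relaxed optimum would be about 17.8, but features are indivisible.
B + X + P: effort 3 + 3 + 8 = 14 ≤ 17, user value 5 + 5 + 3 = 13.
B + X + C: effort 3 + 3 + 9 = 15 ≤ 17, user value 5 + 5 + 7 = 17.
Best is B, X, and C with total user value 17.

17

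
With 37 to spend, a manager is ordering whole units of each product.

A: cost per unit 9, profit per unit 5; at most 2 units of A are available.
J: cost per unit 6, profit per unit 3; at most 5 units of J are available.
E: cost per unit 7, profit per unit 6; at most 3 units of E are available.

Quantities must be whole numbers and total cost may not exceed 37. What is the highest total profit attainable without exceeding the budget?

26

This is a bounded integer knapsack.
Take 1×A, 1×J, and 3×E: cost 36 ≤ 37, profit 1·5 + 1·3 + 3·6 = 26.
E has the best ratio (6/7) and is taken to its limit of 3; remaining capacity is filled optimally with the others.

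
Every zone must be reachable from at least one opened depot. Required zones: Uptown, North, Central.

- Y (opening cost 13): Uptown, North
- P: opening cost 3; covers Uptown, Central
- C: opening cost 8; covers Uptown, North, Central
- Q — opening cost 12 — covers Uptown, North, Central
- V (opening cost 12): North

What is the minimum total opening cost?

The greedy cost-per-new-zone heuristic would pick P and C for 11, but a cheaper cover exists.
C alone covers Uptown, North, Central — every zone.
Total opening cost: 8.
No cover costs less than 8.

8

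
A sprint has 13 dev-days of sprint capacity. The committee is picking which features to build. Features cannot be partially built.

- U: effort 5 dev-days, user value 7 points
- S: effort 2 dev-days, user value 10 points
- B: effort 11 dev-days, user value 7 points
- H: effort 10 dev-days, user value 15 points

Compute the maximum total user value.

U + S: effort 5 + 2 = 7 ≤ 13, user value 7 + 10 = 17.
S + H: effort 2 + 10 = 12 ≤ 13, user value 10 + 15 = 25.
Best is S and H with total user value 25.

25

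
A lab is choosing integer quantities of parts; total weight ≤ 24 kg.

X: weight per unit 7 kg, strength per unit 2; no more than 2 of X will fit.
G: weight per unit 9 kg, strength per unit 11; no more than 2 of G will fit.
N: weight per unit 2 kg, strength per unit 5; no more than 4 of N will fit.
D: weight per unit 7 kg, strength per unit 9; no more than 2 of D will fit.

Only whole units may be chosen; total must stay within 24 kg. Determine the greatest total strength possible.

N has the best ratio (5/2); taking only N gives at most 4×5 = 20 (stopped by the supply cap of 4).
Mixing does better — 1×G, 4×N, and 1×D: weight 24 ≤ 24, strength 1·11 + 4·5 + 1·9 = 40.

40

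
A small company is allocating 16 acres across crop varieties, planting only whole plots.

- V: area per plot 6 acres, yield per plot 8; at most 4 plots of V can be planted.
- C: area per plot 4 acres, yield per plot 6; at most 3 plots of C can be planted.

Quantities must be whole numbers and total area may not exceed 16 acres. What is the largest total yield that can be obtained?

1×V and 2×C: area 14 ≤ 16, yield 1·8 + 2·6 = 20.
2×V and 1×C: area 16 ≤ 16, yield 2·8 + 1·6 = 22.
Best is 22.

22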